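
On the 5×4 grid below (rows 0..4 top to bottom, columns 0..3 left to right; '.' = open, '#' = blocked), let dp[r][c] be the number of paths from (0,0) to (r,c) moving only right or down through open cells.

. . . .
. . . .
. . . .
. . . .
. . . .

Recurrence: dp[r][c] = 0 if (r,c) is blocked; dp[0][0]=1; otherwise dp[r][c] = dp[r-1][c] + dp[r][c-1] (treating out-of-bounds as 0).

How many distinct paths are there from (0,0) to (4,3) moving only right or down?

35

r\c   0   1   2   3
  0   1   1   1   1
  1   1   2   3   4
  2   1   3   6  10
  3   1   4  10  20
  4   1   5  15  35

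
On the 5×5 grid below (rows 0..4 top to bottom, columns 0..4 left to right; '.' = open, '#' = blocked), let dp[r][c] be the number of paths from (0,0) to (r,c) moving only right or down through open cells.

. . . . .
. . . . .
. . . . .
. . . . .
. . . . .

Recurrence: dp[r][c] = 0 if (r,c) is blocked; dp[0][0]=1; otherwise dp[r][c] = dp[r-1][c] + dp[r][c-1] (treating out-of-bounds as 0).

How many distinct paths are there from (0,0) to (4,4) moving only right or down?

70

r\c   0   1   2   3   4
  0   1   1   1   1   1
  1   1   2   3   4   5
  2   1   3   6  10  15
  3   1   4  10  20  35
  4   1   5  15  35  70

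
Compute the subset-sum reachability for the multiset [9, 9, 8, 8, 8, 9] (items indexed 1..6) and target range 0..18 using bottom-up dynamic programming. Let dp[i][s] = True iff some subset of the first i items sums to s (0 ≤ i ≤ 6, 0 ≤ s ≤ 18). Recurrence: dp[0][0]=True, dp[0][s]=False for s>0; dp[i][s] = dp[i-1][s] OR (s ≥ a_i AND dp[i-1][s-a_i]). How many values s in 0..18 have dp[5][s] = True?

i\s   0   1   2   3   4   5   6   7   8   9  10  11  12  13  14  15  16  17  18
  0   T   F   F   F   F   F   F   F   F   F   F   F   F   F   F   F   F   F   F
  1   T   F   F   F   F   F   F   F   F   T   F   F   F   F   F   F   F   F   F
  2   T   F   F   F   F   F   F   F   F   T   F   F   F   F   F   F   F   F   T
  3   T   F   F   F   F   F   F   F   T   T   F   F   F   F   F   F   F   T   T
  4   T   F   F   F   F   F   F   F   T   T   F   F   F   F   F   F   T   T   T
  5   T   F   F   F   F   F   F   F   T   T   F   F   F   F   F   F   T   T   T
  6   T   F   F   F   F   F   F   F   T   T   F   F   F   F   F   F   T   T   T

6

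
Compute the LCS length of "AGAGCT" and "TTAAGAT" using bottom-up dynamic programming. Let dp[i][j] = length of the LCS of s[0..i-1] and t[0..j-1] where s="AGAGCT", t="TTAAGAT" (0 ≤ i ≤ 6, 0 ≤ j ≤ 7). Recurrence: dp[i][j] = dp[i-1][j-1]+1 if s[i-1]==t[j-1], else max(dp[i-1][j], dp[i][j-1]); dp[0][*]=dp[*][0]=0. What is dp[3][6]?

   ''  T  T  A  A  G  A  T
''  0  0  0  0  0  0  0  0
 A  0  0  0  1  1  1  1  1
 G  0  0  0  1  1  2  2  2
 A  0  0  0  1  2  2  3  3
 G  0  0  0  1  2  3  3  3
 C  0  0  0  1  2  3  3  3
 T  0  1  1  1  2  3  3  4

3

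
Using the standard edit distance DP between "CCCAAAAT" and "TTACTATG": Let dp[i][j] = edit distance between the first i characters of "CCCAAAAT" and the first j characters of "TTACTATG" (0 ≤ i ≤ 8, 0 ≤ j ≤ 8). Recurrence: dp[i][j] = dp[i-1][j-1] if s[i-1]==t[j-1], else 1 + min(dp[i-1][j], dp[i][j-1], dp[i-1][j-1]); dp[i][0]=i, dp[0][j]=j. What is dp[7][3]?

6

   ''  T  T  A  C  T  A  T  G
''  0  1  2  3  4  5  6  7  8
 C  1  1  2  3  3  4  5  6  7
 C  2  2  2  3  3  4  5  6  7
 C  3  3  3  3  3  4  5  6  7
 A  4  4  4  3  4  4  4  5  6
 A  5  5  5  4  4  5  4  5  6
 A  6  6  6  5  5  5  5  5  6
 A  7  7  7  6  6  6  5  6  6
 T  8  7  7  7  7  6  6  5  6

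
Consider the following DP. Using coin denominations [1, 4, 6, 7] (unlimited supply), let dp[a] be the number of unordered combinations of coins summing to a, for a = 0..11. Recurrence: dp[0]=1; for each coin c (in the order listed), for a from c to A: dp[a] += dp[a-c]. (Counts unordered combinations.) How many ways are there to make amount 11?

after  coin     0     1     2     3     4     5     6     7     8     9    10    11
          1     1     1     1     1     1     1     1     1     1     1     1     1
          4     1     1     1     1     2     2     2     2     3     3     3     3
          6     1     1     1     1     2     2     3     3     4     4     5     5
          7     1     1     1     1     2     2     3     4     5     5     6     7

7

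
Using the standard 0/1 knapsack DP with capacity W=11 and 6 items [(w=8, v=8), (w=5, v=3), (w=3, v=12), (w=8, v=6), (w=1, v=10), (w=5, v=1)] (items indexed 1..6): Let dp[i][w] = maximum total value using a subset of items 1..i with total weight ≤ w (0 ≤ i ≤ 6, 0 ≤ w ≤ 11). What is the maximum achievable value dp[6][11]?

i\w   0   1   2   3   4   5   6   7   8   9  10  11
  0   0   0   0   0   0   0   0   0   0   0   0   0
  1   0   0   0   0   0   0   0   0   8   8   8   8
  2   0   0   0   0   0   3   3   3   8   8   8   8
  3   0   0   0  12  12  12  12  12  15  15  15  20
  4   0   0   0  12  12  12  12  12  15  15  15  20
  5   0  10  10  12  22  22  22  22  22  25  25  25
  6   0  10  10  12  22  22  22  22  22  25  25  25

25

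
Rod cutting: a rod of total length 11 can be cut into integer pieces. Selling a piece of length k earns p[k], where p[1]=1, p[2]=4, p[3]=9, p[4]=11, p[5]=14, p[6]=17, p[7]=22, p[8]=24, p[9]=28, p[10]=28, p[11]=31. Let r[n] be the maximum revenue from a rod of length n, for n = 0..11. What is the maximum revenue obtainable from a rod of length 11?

   n    0    1    2    3    4    5    6    7    8    9   10   11
r[n]    0    1    4    9   11   14   18   22   24   28   31   33

33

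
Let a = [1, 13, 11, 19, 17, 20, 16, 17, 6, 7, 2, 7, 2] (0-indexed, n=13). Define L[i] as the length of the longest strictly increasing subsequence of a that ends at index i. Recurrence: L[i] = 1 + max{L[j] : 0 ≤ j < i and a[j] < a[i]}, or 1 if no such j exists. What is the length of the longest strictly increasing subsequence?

4

   i    0    1    2    3    4    5    6    7    8    9   10   11   12
a[i]    1   13   11   19   17   20   16   17    6    7    2    7    2
L[i]    1    2    2    3    3    4    3    4    2    3    2    3    2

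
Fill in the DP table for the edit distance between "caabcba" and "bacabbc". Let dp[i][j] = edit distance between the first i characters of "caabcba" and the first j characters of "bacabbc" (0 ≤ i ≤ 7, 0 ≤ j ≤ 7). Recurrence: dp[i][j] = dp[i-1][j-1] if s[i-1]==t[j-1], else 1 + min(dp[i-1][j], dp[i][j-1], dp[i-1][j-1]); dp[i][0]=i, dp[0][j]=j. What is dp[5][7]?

3

   ''  b  a  c  a  b  b  c
''  0  1  2  3  4  5  6  7
 c  1  1  2  2  3  4  5  6
 a  2  2  1  2  2  3  4  5
 a  3  3  2  2  2  3  4  5
 b  4  3  3  3  3  2  3  4
 c  5  4  4  3  4  3  3  3
 b  6  5  5  4  4  4  3  4
 a  7  6  5  5  4  5  4  4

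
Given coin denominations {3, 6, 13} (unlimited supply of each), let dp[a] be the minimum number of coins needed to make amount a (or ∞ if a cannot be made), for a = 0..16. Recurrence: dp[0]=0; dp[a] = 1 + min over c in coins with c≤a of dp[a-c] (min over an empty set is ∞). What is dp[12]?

2

 a  0  1  2  3  4  5  6  7  8  9 10 11 12 13 14 15 16
dp  0  -  -  1  -  -  1  -  -  2  -  -  2  1  -  3  2
(- denotes ∞ / unreachable)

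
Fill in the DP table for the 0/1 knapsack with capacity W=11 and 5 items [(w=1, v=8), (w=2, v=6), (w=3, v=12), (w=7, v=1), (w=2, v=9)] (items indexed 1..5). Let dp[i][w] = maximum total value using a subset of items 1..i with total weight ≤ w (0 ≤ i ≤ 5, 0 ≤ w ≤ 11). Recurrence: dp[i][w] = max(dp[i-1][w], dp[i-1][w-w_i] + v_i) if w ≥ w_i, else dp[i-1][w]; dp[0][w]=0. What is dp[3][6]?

i\w   0   1   2   3   4   5   6   7   8   9  10  11
  0   0   0   0   0   0   0   0   0   0   0   0   0
  1   0   8   8   8   8   8   8   8   8   8   8   8
  2   0   8   8  14  14  14  14  14  14  14  14  14
  3   0   8   8  14  20  20  26  26  26  26  26  26
  4   0   8   8  14  20  20  26  26  26  26  26  26
  5   0   8   9  17  20  23  29  29  35  35  35  35

26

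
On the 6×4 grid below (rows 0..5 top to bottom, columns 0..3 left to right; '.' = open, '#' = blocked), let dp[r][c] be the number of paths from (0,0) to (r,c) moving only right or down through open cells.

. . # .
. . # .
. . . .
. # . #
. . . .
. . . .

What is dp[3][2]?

3

r\c   0   1   2   3
  0   1   1   0   0
  1   1   2   0   0
  2   1   3   3   3
  3   1   0   3   0
  4   1   1   4   4
  5   1   2   6  10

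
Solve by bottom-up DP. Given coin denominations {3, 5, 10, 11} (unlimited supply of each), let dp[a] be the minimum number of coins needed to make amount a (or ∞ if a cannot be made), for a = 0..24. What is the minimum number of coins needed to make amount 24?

 a  0  1  2  3  4  5  6  7  8  9 10 11 12 13 14 15 16 17 18 19 20 21 22 23 24
dp  0  -  -  1  -  1  2  -  2  3  1  1  4  2  2  2  2  3  3  3  2  2  2  3  3
(- denotes ∞ / unreachable)

3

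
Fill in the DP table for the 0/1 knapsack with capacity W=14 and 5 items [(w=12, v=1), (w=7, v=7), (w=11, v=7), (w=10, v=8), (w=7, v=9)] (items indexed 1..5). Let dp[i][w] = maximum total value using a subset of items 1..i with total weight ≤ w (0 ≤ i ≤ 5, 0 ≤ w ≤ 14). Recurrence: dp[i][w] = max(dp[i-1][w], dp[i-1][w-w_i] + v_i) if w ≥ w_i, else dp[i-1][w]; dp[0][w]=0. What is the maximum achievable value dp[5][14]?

16

i\w   0   1   2   3   4   5   6   7   8   9  10  11  12  13  14
  0   0   0   0   0   0   0   0   0   0   0   0   0   0   0   0
  1   0   0   0   0   0   0   0   0   0   0   0   0   1   1   1
  2   0   0   0   0   0   0   0   7   7   7   7   7   7   7   7
  3   0   0   0   0   0   0   0   7   7   7   7   7   7   7   7
  4   0   0   0   0   0   0   0   7   7   7   8   8   8   8   8
  5   0   0   0   0   0   0   0   9   9   9   9   9   9   9  16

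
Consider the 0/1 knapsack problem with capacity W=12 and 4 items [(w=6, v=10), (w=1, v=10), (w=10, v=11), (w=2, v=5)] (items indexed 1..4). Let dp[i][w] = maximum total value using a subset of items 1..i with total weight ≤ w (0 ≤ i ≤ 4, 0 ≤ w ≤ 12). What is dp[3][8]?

i\w   0   1   2   3   4   5   6   7   8   9  10  11  12
  0   0   0   0   0   0   0   0   0   0   0   0   0   0
  1   0   0   0   0   0   0  10  10  10  10  10  10  10
  2   0  10  10  10  10  10  10  20  20  20  20  20  20
  3   0  10  10  10  10  10  10  20  20  20  20  21  21
  4   0  10  10  15  15  15  15  20  20  25  25  25  25

20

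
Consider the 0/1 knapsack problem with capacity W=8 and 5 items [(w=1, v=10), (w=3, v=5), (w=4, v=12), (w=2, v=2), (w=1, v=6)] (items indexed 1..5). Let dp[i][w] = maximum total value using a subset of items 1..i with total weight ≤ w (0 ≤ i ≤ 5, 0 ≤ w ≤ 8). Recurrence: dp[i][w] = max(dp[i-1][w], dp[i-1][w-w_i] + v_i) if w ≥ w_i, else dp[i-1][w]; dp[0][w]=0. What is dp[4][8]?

i\w   0   1   2   3   4   5   6   7   8
  0   0   0   0   0   0   0   0   0   0
  1   0  10  10  10  10  10  10  10  10
  2   0  10  10  10  15  15  15  15  15
  3   0  10  10  10  15  22  22  22  27
  4   0  10  10  12  15  22  22  24  27
  5   0  10  16  16  18  22  28  28  30

27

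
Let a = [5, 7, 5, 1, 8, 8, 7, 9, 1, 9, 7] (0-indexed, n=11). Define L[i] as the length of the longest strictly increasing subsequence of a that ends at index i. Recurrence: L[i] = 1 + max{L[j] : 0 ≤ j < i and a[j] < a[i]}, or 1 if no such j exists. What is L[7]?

   i    0    1    2    3    4    5    6    7    8    9   10
a[i]    5    7    5    1    8    8    7    9    1    9    7
L[i]    1    2    1    1    3    3    2    4    1    4    2

4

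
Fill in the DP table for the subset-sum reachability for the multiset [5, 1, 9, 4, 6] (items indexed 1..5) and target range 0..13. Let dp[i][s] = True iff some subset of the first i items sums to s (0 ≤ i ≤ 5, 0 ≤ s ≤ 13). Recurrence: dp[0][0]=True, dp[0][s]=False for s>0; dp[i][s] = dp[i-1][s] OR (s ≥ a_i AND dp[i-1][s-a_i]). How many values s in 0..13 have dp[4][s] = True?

8

i\s   0   1   2   3   4   5   6   7   8   9  10  11  12  13
  0   T   F   F   F   F   F   F   F   F   F   F   F   F   F
  1   T   F   F   F   F   T   F   F   F   F   F   F   F   F
  2   T   T   F   F   F   T   T   F   F   F   F   F   F   F
  3   T   T   F   F   F   T   T   F   F   T   T   F   F   F
  4   T   T   F   F   T   T   T   F   F   T   T   F   F   T
  5   T   T   F   F   T   T   T   T   F   T   T   T   T   T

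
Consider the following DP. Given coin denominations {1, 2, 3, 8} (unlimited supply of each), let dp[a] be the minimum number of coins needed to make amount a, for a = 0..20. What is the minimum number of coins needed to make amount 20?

 a  0  1  2  3  4  5  6  7  8  9 10 11 12 13 14 15 16 17 18 19 20
dp  0  1  1  1  2  2  2  3  1  2  2  2  3  3  3  4  2  3  3  3  4

4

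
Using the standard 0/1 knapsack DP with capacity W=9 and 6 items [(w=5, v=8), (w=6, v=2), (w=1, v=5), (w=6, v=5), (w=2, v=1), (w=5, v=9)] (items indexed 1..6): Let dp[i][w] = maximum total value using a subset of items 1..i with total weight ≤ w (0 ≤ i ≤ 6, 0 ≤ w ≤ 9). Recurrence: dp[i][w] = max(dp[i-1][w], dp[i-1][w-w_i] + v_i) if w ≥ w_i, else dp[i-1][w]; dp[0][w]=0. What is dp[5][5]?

i\w   0   1   2   3   4   5   6   7   8   9
  0   0   0   0   0   0   0   0   0   0   0
  1   0   0   0   0   0   8   8   8   8   8
  2   0   0   0   0   0   8   8   8   8   8
  3   0   5   5   5   5   8  13  13  13  13
  4   0   5   5   5   5   8  13  13  13  13
  5   0   5   5   6   6   8  13  13  14  14
  6   0   5   5   6   6   9  14  14  15  15

8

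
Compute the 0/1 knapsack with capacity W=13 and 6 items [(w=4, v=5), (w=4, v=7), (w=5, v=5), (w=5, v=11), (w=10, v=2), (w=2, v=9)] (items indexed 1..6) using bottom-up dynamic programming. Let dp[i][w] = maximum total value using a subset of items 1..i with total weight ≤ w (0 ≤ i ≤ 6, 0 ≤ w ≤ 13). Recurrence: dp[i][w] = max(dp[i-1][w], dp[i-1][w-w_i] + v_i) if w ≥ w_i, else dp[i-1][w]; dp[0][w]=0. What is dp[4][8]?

i\w   0   1   2   3   4   5   6   7   8   9  10  11  12  13
  0   0   0   0   0   0   0   0   0   0   0   0   0   0   0
  1   0   0   0   0   5   5   5   5   5   5   5   5   5   5
  2   0   0   0   0   7   7   7   7  12  12  12  12  12  12
  3   0   0   0   0   7   7   7   7  12  12  12  12  12  17
  4   0   0   0   0   7  11  11  11  12  18  18  18  18  23
  5   0   0   0   0   7  11  11  11  12  18  18  18  18  23
  6   0   0   9   9   9  11  16  20  20  20  21  27  27  27

12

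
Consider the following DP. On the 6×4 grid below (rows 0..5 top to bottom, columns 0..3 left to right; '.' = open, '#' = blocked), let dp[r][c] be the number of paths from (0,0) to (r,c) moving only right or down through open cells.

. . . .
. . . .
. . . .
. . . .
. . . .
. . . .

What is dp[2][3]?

r\c   0   1   2   3
  0   1   1   1   1
  1   1   2   3   4
  2   1   3   6  10
  3   1   4  10  20
  4   1   5  15  35
  5   1   6  21  56

10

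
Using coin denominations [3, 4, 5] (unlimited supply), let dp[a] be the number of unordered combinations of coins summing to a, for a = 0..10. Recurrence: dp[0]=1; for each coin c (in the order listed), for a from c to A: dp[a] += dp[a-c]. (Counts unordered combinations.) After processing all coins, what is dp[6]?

1

after  coin     0     1     2     3     4     5     6     7     8     9    10
          3     1     0     0     1     0     0     1     0     0     1     0
          4     1     0     0     1     1     0     1     1     1     1     1
          5     1     0     0     1     1     1     1     1     2     2     2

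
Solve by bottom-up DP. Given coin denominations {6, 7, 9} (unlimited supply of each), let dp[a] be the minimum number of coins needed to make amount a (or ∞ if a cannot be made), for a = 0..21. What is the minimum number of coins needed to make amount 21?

 a  0  1  2  3  4  5  6  7  8  9 10 11 12 13 14 15 16 17 18 19 20 21
dp  0  -  -  -  -  -  1  1  -  1  -  -  2  2  2  2  2  -  2  3  3  3
(- denotes ∞ / unreachable)

3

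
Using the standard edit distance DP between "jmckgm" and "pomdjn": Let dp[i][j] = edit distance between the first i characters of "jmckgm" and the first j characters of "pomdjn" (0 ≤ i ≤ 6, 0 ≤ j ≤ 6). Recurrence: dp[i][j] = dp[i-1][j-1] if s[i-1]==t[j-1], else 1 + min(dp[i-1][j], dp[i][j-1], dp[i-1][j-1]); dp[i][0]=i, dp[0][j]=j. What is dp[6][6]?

6

   ''  p  o  m  d  j  n
''  0  1  2  3  4  5  6
 j  1  1  2  3  4  4  5
 m  2  2  2  2  3  4  5
 c  3  3  3  3  3  4  5
 k  4  4  4  4  4  4  5
 g  5  5  5  5  5  5  5
 m  6  6  6  5  6  6  6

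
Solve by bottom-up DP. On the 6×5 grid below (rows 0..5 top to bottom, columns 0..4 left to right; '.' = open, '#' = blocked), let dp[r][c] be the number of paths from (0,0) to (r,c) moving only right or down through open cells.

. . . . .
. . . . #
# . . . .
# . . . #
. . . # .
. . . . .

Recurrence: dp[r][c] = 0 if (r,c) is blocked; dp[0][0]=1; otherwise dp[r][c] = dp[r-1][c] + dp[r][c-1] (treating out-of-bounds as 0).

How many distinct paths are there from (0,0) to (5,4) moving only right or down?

11

r\c   0   1   2   3   4
  0   1   1   1   1   1
  1   1   2   3   4   0
  2   0   2   5   9   9
  3   0   2   7  16   0
  4   0   2   9   0   0
  5   0   2  11  11  11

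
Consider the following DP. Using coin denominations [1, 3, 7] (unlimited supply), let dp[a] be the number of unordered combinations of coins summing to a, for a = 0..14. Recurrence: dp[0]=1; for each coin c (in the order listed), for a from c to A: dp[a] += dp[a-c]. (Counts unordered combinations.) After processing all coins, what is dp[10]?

after  coin     0     1     2     3     4     5     6     7     8     9    10    11    12    13    14
          1     1     1     1     1     1     1     1     1     1     1     1     1     1     1     1
          3     1     1     1     2     2     2     3     3     3     4     4     4     5     5     5
          7     1     1     1     2     2     2     3     4     4     5     6     6     7     8     9

6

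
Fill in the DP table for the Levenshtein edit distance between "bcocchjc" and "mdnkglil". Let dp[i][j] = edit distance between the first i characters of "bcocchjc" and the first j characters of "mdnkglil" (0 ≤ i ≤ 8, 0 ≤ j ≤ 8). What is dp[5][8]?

8

   ''  m  d  n  k  g  l  i  l
''  0  1  2  3  4  5  6  7  8
 b  1  1  2  3  4  5  6  7  8
 c  2  2  2  3  4  5  6  7  8
 o  3  3  3  3  4  5  6  7  8
 c  4  4  4  4  4  5  6  7  8
 c  5  5  5  5  5  5  6  7  8
 h  6  6  6  6  6  6  6  7  8
 j  7  7  7  7  7  7  7  7  8
 c  8  8  8  8  8  8  8  8  8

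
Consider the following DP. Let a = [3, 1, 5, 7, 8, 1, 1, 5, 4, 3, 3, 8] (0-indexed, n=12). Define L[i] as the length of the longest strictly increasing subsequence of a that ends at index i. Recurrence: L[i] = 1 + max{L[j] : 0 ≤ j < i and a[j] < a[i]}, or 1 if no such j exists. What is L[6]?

   i    0    1    2    3    4    5    6    7    8    9   10   11
a[i]    3    1    5    7    8    1    1    5    4    3    3    8
L[i]    1    1    2    3    4    1    1    2    2    2    2    4

1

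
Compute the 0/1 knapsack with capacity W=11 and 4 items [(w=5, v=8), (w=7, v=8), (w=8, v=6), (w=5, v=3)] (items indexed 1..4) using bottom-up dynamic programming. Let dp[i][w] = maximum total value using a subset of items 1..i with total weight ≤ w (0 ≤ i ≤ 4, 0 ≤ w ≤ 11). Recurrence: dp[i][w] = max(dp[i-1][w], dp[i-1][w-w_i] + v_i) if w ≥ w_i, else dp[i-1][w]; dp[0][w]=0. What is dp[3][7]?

8

i\w   0   1   2   3   4   5   6   7   8   9  10  11
  0   0   0   0   0   0   0   0   0   0   0   0   0
  1   0   0   0   0   0   8   8   8   8   8   8   8
  2   0   0   0   0   0   8   8   8   8   8   8   8
  3   0   0   0   0   0   8   8   8   8   8   8   8
  4   0   0   0   0   0   8   8   8   8   8  11  11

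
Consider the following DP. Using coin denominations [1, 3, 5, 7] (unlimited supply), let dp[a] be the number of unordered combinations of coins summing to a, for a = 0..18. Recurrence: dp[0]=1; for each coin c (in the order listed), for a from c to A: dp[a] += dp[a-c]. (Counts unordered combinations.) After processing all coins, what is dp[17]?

24

after  coin     0     1     2     3     4     5     6     7     8     9    10    11    12    13    14    15    16    17    18
          1     1     1     1     1     1     1     1     1     1     1     1     1     1     1     1     1     1     1     1
          3     1     1     1     2     2     2     3     3     3     4     4     4     5     5     5     6     6     6     7
          5     1     1     1     2     2     3     4     4     5     6     7     8     9    10    11    13    14    15    17
          7     1     1     1     2     2     3     4     5     6     7     9    10    12    14    16    19    21    24    27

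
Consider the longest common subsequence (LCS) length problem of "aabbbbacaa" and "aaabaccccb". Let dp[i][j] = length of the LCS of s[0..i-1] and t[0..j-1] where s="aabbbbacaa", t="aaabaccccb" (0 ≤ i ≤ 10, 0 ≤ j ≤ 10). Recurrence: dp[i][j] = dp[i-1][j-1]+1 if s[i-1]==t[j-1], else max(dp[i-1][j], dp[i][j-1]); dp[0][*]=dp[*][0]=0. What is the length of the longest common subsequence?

5

   ''  a  a  a  b  a  c  c  c  c  b
''  0  0  0  0  0  0  0  0  0  0  0
 a  0  1  1  1  1  1  1  1  1  1  1
 a  0  1  2  2  2  2  2  2  2  2  2
 b  0  1  2  2  3  3  3  3  3  3  3
 b  0  1  2  2  3  3  3  3  3  3  4
 b  0  1  2  2  3  3  3  3  3  3  4
 b  0  1  2  2  3  3  3  3  3  3  4
 a  0  1  2  3  3  4  4  4  4  4  4
 c  0  1  2  3  3  4  5  5  5  5  5
 a  0  1  2  3  3  4  5  5  5  5  5
 a  0  1  2  3  3  4  5  5  5  5  5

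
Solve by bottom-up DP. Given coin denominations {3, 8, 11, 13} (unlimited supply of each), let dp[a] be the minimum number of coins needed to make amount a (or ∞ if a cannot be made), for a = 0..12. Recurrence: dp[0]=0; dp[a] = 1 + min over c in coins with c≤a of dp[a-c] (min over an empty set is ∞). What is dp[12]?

4

 a  0  1  2  3  4  5  6  7  8  9 10 11 12
dp  0  -  -  1  -  -  2  -  1  3  -  1  4
(- denotes ∞ / unreachable)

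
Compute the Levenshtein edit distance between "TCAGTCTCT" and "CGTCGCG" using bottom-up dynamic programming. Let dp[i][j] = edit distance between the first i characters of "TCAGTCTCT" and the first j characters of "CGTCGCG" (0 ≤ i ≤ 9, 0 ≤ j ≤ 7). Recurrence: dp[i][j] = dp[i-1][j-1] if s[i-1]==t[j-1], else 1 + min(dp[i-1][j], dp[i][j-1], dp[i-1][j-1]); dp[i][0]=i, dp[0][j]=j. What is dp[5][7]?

   ''  C  G  T  C  G  C  G
''  0  1  2  3  4  5  6  7
 T  1  1  2  2  3  4  5  6
 C  2  1  2  3  2  3  4  5
 A  3  2  2  3  3  3  4  5
 G  4  3  2  3  4  3  4  4
 T  5  4  3  2  3  4  4  5
 C  6  5  4  3  2  3  4  5
 T  7  6  5  4  3  3  4  5
 C  8  7  6  5  4  4  3  4
 T  9  8  7  6  5  5  4  4

5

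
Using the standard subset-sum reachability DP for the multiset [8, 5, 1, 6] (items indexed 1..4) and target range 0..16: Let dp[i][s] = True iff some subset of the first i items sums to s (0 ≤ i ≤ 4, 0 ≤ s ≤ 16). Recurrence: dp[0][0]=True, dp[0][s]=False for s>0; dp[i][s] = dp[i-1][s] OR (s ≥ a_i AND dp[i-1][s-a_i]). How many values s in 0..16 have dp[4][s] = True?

i\s   0   1   2   3   4   5   6   7   8   9  10  11  12  13  14  15  16
  0   T   F   F   F   F   F   F   F   F   F   F   F   F   F   F   F   F
  1   T   F   F   F   F   F   F   F   T   F   F   F   F   F   F   F   F
  2   T   F   F   F   F   T   F   F   T   F   F   F   F   T   F   F   F
  3   T   T   F   F   F   T   T   F   T   T   F   F   F   T   T   F   F
  4   T   T   F   F   F   T   T   T   T   T   F   T   T   T   T   T   F

12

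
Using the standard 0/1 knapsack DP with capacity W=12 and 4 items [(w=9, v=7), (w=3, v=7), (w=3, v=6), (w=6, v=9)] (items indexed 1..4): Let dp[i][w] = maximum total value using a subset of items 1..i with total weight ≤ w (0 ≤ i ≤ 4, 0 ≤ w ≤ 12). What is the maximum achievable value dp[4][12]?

22

i\w   0   1   2   3   4   5   6   7   8   9  10  11  12
  0   0   0   0   0   0   0   0   0   0   0   0   0   0
  1   0   0   0   0   0   0   0   0   0   7   7   7   7
  2   0   0   0   7   7   7   7   7   7   7   7   7  14
  3   0   0   0   7   7   7  13  13  13  13  13  13  14
  4   0   0   0   7   7   7  13  13  13  16  16  16  22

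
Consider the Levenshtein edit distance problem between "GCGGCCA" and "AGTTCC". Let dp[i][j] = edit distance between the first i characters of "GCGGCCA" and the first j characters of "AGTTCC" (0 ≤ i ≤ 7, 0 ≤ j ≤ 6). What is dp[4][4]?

4

   ''  A  G  T  T  C  C
''  0  1  2  3  4  5  6
 G  1  1  1  2  3  4  5
 C  2  2  2  2  3  3  4
 G  3  3  2  3  3  4  4
 G  4  4  3  3  4  4  5
 C  5  5  4  4  4  4  4
 C  6  6  5  5  5  4  4
 A  7  6  6  6  6  5  5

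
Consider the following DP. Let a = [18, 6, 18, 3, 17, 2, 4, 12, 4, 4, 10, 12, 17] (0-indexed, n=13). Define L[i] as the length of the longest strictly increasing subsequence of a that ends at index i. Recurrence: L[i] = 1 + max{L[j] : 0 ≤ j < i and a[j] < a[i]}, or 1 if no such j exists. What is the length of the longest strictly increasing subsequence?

5

   i    0    1    2    3    4    5    6    7    8    9   10   11   12
a[i]   18    6   18    3   17    2    4   12    4    4   10   12   17
L[i]    1    1    2    1    2    1    2    3    2    2    3    4    5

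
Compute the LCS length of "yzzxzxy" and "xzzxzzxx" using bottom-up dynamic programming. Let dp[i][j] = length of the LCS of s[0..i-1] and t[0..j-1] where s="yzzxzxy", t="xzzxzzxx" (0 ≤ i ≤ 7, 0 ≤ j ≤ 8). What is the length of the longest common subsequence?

   ''  x  z  z  x  z  z  x  x
''  0  0  0  0  0  0  0  0  0
 y  0  0  0  0  0  0  0  0  0
 z  0  0  1  1  1  1  1  1  1
 z  0  0  1  2  2  2  2  2  2
 x  0  1  1  2  3  3  3  3  3
 z  0  1  2  2  3  4  4  4  4
 x  0  1  2  2  3  4  4  5  5
 y  0  1  2  2  3  4  4  5  5

5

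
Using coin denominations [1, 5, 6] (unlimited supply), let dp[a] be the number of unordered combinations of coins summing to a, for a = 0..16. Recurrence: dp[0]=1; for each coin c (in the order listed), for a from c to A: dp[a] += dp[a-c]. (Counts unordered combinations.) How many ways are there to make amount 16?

after  coin     0     1     2     3     4     5     6     7     8     9    10    11    12    13    14    15    16
          1     1     1     1     1     1     1     1     1     1     1     1     1     1     1     1     1     1
          5     1     1     1     1     1     2     2     2     2     2     3     3     3     3     3     4     4
          6     1     1     1     1     1     2     3     3     3     3     4     5     6     6     6     7     8

8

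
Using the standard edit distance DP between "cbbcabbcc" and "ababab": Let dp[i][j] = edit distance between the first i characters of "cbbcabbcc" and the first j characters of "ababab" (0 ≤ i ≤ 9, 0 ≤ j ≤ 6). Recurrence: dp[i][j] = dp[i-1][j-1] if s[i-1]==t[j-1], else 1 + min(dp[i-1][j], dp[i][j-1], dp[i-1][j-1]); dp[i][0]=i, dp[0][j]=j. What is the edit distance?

   ''  a  b  a  b  a  b
''  0  1  2  3  4  5  6
 c  1  1  2  3  4  5  6
 b  2  2  1  2  3  4  5
 b  3  3  2  2  2  3  4
 c  4  4  3  3  3  3  4
 a  5  4  4  3  4  3  4
 b  6  5  4  4  3  4  3
 b  7  6  5  5  4  4  4
 c  8  7  6  6  5  5  5
 c  9  8  7  7  6  6  6

6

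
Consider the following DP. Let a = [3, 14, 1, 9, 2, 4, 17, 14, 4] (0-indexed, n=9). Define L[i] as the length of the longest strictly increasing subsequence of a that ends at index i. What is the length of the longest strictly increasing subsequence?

   i    0    1    2    3    4    5    6    7    8
a[i]    3   14    1    9    2    4   17   14    4
L[i]    1    2    1    2    2    3    4    4    3

4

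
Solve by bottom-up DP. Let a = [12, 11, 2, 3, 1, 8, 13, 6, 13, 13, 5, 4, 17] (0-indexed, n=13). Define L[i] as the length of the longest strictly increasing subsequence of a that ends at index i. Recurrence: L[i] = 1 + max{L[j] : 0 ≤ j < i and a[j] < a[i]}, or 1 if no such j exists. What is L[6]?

   i    0    1    2    3    4    5    6    7    8    9   10   11   12
a[i]   12   11    2    3    1    8   13    6   13   13    5    4   17
L[i]    1    1    1    2    1    3    4    3    4    4    3    3    5

4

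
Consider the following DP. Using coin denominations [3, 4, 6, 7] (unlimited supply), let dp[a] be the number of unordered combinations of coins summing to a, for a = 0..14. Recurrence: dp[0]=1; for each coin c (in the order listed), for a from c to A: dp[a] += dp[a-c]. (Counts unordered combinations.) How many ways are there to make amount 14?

after  coin     0     1     2     3     4     5     6     7     8     9    10    11    12    13    14
          3     1     0     0     1     0     0     1     0     0     1     0     0     1     0     0
          4     1     0     0     1     1     0     1     1     1     1     1     1     2     1     1
          6     1     0     0     1     1     0     2     1     1     2     2     1     4     2     2
          7     1     0     0     1     1     0     2     2     1     2     3     2     4     4     4

4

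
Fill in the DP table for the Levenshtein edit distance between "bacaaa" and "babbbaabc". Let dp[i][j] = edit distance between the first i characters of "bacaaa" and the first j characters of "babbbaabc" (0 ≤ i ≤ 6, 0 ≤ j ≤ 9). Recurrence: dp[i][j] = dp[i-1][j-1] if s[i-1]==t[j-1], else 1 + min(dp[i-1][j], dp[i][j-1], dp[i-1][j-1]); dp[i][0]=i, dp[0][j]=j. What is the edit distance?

   ''  b  a  b  b  b  a  a  b  c
''  0  1  2  3  4  5  6  7  8  9
 b  1  0  1  2  3  4  5  6  7  8
 a  2  1  0  1  2  3  4  5  6  7
 c  3  2  1  1  2  3  4  5  6  6
 a  4  3  2  2  2  3  3  4  5  6
 a  5  4  3  3  3  3  3  3  4  5
 a  6  5  4  4  4  4  3  3  4  5

5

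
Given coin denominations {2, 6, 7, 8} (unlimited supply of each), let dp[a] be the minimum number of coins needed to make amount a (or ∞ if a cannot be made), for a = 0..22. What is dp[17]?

3

 a  0  1  2  3  4  5  6  7  8  9 10 11 12 13 14 15 16 17 18 19 20 21 22
dp  0  -  1  -  2  -  1  1  1  2  2  3  2  2  2  2  2  3  3  3  3  3  3
(- denotes ∞ / unreachable)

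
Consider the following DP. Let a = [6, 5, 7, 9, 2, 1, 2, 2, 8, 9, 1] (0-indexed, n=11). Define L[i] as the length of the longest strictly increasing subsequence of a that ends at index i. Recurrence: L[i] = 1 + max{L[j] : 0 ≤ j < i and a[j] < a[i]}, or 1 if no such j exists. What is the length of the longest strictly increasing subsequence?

   i    0    1    2    3    4    5    6    7    8    9   10
a[i]    6    5    7    9    2    1    2    2    8    9    1
L[i]    1    1    2    3    1    1    2    2    3    4    1

4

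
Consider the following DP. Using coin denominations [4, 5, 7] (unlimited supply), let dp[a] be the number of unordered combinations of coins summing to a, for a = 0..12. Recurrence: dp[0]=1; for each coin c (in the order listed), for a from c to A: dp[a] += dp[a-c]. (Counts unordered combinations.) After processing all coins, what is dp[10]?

after  coin     0     1     2     3     4     5     6     7     8     9    10    11    12
          4     1     0     0     0     1     0     0     0     1     0     0     0     1
          5     1     0     0     0     1     1     0     0     1     1     1     0     1
          7     1     0     0     0     1     1     0     1     1     1     1     1     2

1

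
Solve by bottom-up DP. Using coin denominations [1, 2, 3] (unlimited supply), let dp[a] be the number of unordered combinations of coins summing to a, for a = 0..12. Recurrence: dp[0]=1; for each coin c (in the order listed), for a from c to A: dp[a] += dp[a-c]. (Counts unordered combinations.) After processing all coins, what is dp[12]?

19

after  coin     0     1     2     3     4     5     6     7     8     9    10    11    12
          1     1     1     1     1     1     1     1     1     1     1     1     1     1
          2     1     1     2     2     3     3     4     4     5     5     6     6     7
          3     1     1     2     3     4     5     7     8    10    12    14    16    19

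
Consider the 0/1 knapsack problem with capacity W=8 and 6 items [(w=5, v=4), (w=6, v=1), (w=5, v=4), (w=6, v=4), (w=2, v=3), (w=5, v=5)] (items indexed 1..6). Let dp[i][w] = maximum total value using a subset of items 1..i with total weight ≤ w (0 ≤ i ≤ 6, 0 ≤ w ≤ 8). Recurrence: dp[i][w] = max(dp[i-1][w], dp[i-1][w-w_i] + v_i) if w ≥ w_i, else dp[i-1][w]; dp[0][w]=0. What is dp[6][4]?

3

i\w   0   1   2   3   4   5   6   7   8
  0   0   0   0   0   0   0   0   0   0
  1   0   0   0   0   0   4   4   4   4
  2   0   0   0   0   0   4   4   4   4
  3   0   0   0   0   0   4   4   4   4
  4   0   0   0   0   0   4   4   4   4
  5   0   0   3   3   3   4   4   7   7
  6   0   0   3   3   3   5   5   8   8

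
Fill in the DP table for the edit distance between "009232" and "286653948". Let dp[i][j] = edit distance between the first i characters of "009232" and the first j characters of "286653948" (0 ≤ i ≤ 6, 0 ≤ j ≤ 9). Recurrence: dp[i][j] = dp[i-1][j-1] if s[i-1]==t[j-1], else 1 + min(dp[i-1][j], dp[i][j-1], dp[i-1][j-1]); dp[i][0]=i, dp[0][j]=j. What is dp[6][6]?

   ''  2  8  6  6  5  3  9  4  8
''  0  1  2  3  4  5  6  7  8  9
 0  1  1  2  3  4  5  6  7  8  9
 0  2  2  2  3  4  5  6  7  8  9
 9  3  3  3  3  4  5  6  6  7  8
 2  4  3  4  4  4  5  6  7  7  8
 3  5  4  4  5  5  5  5  6  7  8
 2  6  5  5  5  6  6  6  6  7  8

6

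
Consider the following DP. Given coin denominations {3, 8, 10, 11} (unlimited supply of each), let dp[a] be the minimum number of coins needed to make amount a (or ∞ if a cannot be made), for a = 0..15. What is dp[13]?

2

 a  0  1  2  3  4  5  6  7  8  9 10 11 12 13 14 15
dp  0  -  -  1  -  -  2  -  1  3  1  1  4  2  2  5
(- denotes ∞ / unreachable)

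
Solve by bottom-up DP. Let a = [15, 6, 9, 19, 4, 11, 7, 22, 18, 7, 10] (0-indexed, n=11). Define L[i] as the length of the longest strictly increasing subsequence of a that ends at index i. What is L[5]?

3

   i    0    1    2    3    4    5    6    7    8    9   10
a[i]   15    6    9   19    4   11    7   22   18    7   10
L[i]    1    1    2    3    1    3    2    4    4    2    3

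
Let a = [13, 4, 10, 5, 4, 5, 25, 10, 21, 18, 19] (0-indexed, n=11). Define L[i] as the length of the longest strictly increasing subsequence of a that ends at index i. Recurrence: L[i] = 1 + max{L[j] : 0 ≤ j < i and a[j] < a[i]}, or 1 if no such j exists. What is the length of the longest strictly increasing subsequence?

5

   i    0    1    2    3    4    5    6    7    8    9   10
a[i]   13    4   10    5    4    5   25   10   21   18   19
L[i]    1    1    2    2    1    2    3    3    4    4    5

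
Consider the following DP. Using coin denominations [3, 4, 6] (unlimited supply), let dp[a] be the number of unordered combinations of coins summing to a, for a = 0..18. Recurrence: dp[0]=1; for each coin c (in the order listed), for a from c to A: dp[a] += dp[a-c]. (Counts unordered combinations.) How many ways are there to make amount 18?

after  coin     0     1     2     3     4     5     6     7     8     9    10    11    12    13    14    15    16    17    18
          3     1     0     0     1     0     0     1     0     0     1     0     0     1     0     0     1     0     0     1
          4     1     0     0     1     1     0     1     1     1     1     1     1     2     1     1     2     2     1     2
          6     1     0     0     1     1     0     2     1     1     2     2     1     4     2     2     4     4     2     6

6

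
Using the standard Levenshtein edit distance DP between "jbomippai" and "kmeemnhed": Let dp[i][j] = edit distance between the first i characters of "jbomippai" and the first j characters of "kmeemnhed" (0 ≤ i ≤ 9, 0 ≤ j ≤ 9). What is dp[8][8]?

8

   ''  k  m  e  e  m  n  h  e  d
''  0  1  2  3  4  5  6  7  8  9
 j  1  1  2  3  4  5  6  7  8  9
 b  2  2  2  3  4  5  6  7  8  9
 o  3  3  3  3  4  5  6  7  8  9
 m  4  4  3  4  4  4  5  6  7  8
 i  5  5  4  4  5  5  5  6  7  8
 p  6  6  5  5  5  6  6  6  7  8
 p  7  7  6  6  6  6  7  7  7  8
 a  8  8  7  7  7  7  7  8  8  8
 i  9  9  8  8  8  8  8  8  9  9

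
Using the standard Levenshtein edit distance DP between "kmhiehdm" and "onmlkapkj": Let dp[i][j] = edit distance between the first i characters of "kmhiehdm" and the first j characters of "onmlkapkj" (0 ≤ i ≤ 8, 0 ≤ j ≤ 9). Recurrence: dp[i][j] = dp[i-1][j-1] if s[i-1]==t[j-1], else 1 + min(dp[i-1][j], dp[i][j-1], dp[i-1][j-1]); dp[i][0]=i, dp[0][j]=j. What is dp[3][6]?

   ''  o  n  m  l  k  a  p  k  j
''  0  1  2  3  4  5  6  7  8  9
 k  1  1  2  3  4  4  5  6  7  8
 m  2  2  2  2  3  4  5  6  7  8
 h  3  3  3  3  3  4  5  6  7  8
 i  4  4  4  4  4  4  5  6  7  8
 e  5  5  5  5  5  5  5  6  7  8
 h  6  6  6  6  6  6  6  6  7  8
 d  7  7  7  7  7  7  7  7  7  8
 m  8  8  8  7  8  8  8  8  8  8

5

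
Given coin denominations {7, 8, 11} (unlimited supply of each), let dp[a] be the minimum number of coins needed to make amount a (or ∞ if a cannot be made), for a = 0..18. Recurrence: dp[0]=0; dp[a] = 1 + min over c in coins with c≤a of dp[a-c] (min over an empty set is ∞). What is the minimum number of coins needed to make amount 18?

 a  0  1  2  3  4  5  6  7  8  9 10 11 12 13 14 15 16 17 18
dp  0  -  -  -  -  -  -  1  1  -  -  1  -  -  2  2  2  -  2
(- denotes ∞ / unreachable)

2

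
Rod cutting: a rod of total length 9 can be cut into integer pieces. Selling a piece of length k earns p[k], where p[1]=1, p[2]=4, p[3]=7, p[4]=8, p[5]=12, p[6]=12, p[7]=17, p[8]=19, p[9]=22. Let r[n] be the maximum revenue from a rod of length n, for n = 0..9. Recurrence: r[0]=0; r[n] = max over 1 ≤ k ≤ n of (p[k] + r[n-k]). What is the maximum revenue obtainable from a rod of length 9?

22

   n    0    1    2    3    4    5    6    7    8    9
r[n]    0    1    4    7    8   12   14   17   19   22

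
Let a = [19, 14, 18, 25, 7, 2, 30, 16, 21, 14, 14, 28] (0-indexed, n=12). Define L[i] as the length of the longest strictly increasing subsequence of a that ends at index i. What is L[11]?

4

   i    0    1    2    3    4    5    6    7    8    9   10   11
a[i]   19   14   18   25    7    2   30   16   21   14   14   28
L[i]    1    1    2    3    1    1    4    2    3    2    2    4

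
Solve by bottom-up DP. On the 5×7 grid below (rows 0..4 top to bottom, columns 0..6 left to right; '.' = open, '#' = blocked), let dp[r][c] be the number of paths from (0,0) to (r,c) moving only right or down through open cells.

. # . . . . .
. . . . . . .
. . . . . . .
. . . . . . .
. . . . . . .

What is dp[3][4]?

15

r\c   0   1   2   3   4   5   6
  0   1   0   0   0   0   0   0
  1   1   1   1   1   1   1   1
  2   1   2   3   4   5   6   7
  3   1   3   6  10  15  21  28
  4   1   4  10  20  35  56  84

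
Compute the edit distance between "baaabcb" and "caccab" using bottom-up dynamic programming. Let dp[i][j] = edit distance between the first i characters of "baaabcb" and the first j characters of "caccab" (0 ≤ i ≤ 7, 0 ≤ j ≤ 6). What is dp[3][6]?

4

   ''  c  a  c  c  a  b
''  0  1  2  3  4  5  6
 b  1  1  2  3  4  5  5
 a  2  2  1  2  3  4  5
 a  3  3  2  2  3  3  4
 a  4  4  3  3  3  3  4
 b  5  5  4  4  4  4  3
 c  6  5  5  4  4  5  4
 b  7  6  6  5  5  5  5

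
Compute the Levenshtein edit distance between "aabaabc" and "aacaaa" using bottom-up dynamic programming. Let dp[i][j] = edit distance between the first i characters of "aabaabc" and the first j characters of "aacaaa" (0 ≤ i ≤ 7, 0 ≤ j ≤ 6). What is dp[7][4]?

   ''  a  a  c  a  a  a
''  0  1  2  3  4  5  6
 a  1  0  1  2  3  4  5
 a  2  1  0  1  2  3  4
 b  3  2  1  1  2  3  4
 a  4  3  2  2  1  2  3
 a  5  4  3  3  2  1  2
 b  6  5  4  4  3  2  2
 c  7  6  5  4  4  3  3

4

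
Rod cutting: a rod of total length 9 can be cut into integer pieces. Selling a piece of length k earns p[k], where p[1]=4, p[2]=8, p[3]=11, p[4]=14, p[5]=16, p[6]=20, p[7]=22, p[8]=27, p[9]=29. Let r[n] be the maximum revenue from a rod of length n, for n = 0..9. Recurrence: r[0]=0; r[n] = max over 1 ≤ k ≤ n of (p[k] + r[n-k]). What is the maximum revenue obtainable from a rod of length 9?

36

   n    0    1    2    3    4    5    6    7    8    9
r[n]    0    4    8   12   16   20   24   28   32   36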